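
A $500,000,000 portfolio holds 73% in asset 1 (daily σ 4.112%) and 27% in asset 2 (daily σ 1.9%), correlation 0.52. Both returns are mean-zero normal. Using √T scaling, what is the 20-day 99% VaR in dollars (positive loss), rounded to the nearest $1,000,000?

σ_p = √(0.73²·4.112² + 0.27²·1.9² + 2·0.52·0.73·0.27·4.112·1.9) = 3.298%.
σ_{20d} = 3.298% × √20 = 14.749%.
z(99%) = 2.326.
VaR = 2.326 × 14.749% = 34.306%; on $500,000,000 that is $171,530,000.

$172,000,000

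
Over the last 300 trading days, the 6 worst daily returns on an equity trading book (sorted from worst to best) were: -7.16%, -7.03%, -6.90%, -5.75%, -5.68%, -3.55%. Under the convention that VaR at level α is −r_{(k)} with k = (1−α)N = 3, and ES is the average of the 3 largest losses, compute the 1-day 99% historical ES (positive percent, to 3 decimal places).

The 3 worst returns sum to -21.09%.
ES = −(-21.09%) / 3 = 7.03% ≈ 7.030%.

7.030%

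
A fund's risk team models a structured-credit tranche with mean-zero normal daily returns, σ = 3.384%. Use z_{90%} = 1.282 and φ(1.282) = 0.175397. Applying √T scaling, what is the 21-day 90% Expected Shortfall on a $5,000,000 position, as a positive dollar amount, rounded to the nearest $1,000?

$1,360,000

σ_{21d} = 3.384% × √21 = 15.507%.
ES multiplier = φ(z)/(1−α) = 0.175397/0.1 = 1.754.
ES = 15.507% × 1.754 = 27.199%; on $5,000,000: $1,359,950.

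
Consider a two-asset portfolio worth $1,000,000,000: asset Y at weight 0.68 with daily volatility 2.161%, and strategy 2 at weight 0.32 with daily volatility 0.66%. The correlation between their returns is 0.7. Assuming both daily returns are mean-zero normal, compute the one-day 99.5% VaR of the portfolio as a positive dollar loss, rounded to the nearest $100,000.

σ_p² = 0.68²·2.161² + 0.32²·0.66² + 2·0.7·0.68·0.32·2.161·0.66 = 2.6385 (%²).
σ_p = √2.6385 = 1.624%.
At 99.5%, z = 2.576.
VaR = 2.576 × 1.624% = 4.183%; on $1,000,000,000 that is $41,830,000.

$41,800,000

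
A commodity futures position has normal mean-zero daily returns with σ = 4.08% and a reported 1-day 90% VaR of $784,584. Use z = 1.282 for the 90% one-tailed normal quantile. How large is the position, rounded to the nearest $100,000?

VaR as a fraction of value: z·σ = 1.282 × 4.08% = 5.23056%.
Position = $784,584 / 0.0523056 = $15,000,000.

$15,000,000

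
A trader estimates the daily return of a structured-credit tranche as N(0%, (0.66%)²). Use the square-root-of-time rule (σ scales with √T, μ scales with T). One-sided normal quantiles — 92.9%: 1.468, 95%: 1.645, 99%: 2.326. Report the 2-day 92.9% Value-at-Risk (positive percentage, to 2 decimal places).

σ_{2d} = 0.66% × √2 = 0.933%.
VaR = 1.468 × 0.933% = 1.370%.

1.37%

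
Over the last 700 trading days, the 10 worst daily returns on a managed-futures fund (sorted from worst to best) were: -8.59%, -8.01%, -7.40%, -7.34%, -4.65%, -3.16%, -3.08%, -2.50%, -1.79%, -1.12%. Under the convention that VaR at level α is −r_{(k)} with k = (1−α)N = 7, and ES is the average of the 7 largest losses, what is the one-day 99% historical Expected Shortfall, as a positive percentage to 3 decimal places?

The 7 worst returns sum to -42.23%.
ES = −(-42.23%) / 7 = 6.0328…% ≈ 6.033%.

6.033%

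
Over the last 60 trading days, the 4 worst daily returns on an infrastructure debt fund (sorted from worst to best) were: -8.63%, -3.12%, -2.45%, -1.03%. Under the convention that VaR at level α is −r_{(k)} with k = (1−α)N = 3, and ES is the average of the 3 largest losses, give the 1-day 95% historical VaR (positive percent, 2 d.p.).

k = 3; the 3rd lowest return is -2.45%, so VaR = 2.45%.

2.45%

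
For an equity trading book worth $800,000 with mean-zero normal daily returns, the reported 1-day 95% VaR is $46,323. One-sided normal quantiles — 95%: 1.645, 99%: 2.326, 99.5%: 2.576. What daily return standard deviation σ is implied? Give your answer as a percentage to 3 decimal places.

VaR as a fraction: $46,323 / $800,000 = 5.790%.
σ = VaR / z = 5.790% / 1.645 = 3.520%.

3.520%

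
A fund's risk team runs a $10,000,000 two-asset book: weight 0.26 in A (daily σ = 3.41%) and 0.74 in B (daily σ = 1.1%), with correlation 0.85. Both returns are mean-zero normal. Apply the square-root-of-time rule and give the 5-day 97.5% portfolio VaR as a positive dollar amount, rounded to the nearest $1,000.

σ_p = √(0.26²·3.41² + 0.74²·1.1² + 2·0.85·0.26·0.74·3.41·1.1) = 1.636%.
σ_{5d} = 1.636% × √5 = 3.658%.
z(97.5%) = 1.960.
VaR = 1.960 × 3.658% = 7.170%; on $10,000,000 that is $717,000.

$717,000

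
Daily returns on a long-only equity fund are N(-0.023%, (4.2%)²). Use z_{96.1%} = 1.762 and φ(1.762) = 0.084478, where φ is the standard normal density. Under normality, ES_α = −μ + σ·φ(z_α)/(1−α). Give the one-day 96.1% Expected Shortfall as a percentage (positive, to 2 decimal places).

Tail multiplier: φ(z)/(1−α) = 0.084478 / 0.039 = 2.166.
ES = −(-0.023%) + 4.2% × 2.166 = 9.120%.

9.12%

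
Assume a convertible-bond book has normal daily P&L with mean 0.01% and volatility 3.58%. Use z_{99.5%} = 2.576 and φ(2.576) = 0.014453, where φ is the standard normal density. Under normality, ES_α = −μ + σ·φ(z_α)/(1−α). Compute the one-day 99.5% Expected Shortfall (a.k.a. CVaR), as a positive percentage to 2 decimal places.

10.34%

Tail multiplier: φ(z)/(1−α) = 0.014453 / 0.005 = 2.891.
ES = −(0.01%) + 3.58% × 2.891 = 10.340%.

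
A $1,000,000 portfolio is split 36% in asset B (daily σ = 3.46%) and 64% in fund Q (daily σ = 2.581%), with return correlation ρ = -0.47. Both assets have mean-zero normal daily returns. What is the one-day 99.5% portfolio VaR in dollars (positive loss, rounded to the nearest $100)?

σ_p² = 0.36²·3.46² + 0.64²·2.581² + 2·-0.47·0.36·0.64·3.46·2.581 = 2.3460 (%²).
σ_p = √2.3460 = 1.532%.
At 99.5%, z = 2.576.
VaR = 2.576 × 1.532% = 3.946%; on $1,000,000 that is $39,460.

$39,500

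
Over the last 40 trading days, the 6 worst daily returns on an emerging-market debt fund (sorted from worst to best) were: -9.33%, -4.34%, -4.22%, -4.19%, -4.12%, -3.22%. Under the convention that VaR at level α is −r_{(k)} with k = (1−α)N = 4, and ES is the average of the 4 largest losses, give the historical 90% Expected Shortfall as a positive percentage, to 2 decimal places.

5.52%

The 4 worst returns sum to -22.08%.
ES = −(-22.08%) / 4 = 5.52%.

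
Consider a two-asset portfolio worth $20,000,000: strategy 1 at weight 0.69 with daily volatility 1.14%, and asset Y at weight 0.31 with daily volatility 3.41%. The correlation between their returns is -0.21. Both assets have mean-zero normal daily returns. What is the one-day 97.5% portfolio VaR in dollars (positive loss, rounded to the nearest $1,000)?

σ_p² = 0.69²·1.14² + 0.31²·3.41² + 2·-0.21·0.69·0.31·1.14·3.41 = 1.3870 (%²).
σ_p = √1.3870 = 1.178%.
At 97.5%, z = 1.960.
VaR = 1.960 × 1.178% = 2.309%; on $20,000,000 that is $461,800.

$462,000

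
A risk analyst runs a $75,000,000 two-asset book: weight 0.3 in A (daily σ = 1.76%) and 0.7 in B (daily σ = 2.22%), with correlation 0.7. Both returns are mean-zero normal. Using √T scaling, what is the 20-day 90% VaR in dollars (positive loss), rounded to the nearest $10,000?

σ_p = √(0.3²·1.76² + 0.7²·2.22² + 2·0.7·0.3·0.7·1.76·2.22) = 1.960%.
σ_{20d} = 1.960% × √20 = 8.765%.
z(90%) = 1.282.
VaR = 1.282 × 8.765% = 11.237%; on $75,000,000 that is $8,427,750.

$8,430,000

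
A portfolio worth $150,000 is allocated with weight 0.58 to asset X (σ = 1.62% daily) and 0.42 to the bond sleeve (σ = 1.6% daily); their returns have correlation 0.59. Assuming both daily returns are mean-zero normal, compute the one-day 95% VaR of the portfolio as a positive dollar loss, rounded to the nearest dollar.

σ_p² = 0.58²·1.62² + 0.42²·1.6² + 2·0.59·0.58·0.42·1.62·1.6 = 2.0795 (%²).
σ_p = √2.0795 = 1.442%.
At 95%, z = 1.645.
VaR = 1.645 × 1.442% = 2.372%; on $150,000 that is $3,558.

$3,558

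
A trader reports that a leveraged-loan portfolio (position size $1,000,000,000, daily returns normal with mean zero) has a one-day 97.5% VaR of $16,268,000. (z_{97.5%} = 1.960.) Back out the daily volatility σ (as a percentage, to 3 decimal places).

0.830%

VaR as a fraction: $16,268,000 / $1,000,000,000 = 1.627%.
σ = VaR / z = 1.627% / 1.960 = 0.830%.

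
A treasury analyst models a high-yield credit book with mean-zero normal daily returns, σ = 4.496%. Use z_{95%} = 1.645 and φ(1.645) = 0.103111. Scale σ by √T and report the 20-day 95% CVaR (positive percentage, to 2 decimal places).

41.46%

σ_{20d} = 4.496% × √20 = 20.107%.
ES multiplier = φ(z)/(1−α) = 0.103111/0.05 = 2.062.
ES = 20.107% × 2.062 = 41.461%.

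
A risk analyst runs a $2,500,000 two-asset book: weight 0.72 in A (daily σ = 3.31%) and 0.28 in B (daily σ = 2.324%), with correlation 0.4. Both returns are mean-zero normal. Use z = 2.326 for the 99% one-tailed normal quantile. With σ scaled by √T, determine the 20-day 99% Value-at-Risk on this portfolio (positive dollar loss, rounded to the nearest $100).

$704,700

σ_p = √(0.72²·3.31² + 0.28²·2.324² + 2·0.4·0.72·0.28·3.31·2.324) = 2.710%.
σ_{20d} = 2.710% × √20 = 12.119%.
VaR = 2.326 × 12.119% = 28.189%; on $2,500,000 that is $704,725.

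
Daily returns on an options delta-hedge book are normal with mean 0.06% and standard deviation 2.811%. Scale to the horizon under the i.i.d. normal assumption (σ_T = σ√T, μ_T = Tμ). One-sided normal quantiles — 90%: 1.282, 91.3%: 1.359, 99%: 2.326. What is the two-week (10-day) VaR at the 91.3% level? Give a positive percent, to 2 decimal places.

σ_{10d} = 2.811% × √10 = 8.889%; μ_{10d} = 10 × 0.06% = 0.600%.
VaR = −(0.600%) + 1.359 × 8.889% = 11.480%.

11.48%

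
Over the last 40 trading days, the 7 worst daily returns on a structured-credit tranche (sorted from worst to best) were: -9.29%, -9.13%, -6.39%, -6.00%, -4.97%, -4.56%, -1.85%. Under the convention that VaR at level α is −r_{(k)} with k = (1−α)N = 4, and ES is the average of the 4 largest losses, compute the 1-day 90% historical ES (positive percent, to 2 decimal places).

The 4 worst returns sum to -30.81%.
ES = −(-30.81%) / 4 = 7.7025% ≈ 7.70%.

7.70%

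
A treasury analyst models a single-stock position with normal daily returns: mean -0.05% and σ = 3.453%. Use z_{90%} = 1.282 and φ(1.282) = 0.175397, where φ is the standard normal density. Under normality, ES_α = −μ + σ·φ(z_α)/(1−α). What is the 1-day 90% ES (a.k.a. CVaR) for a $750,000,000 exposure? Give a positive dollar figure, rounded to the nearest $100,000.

$45,800,000

Tail multiplier: φ(z)/(1−α) = 0.175397 / 0.1 = 1.754.
ES = −(-0.05%) + 3.453% × 1.754 = 6.107%.
On $750,000,000: 0.06107 × $750,000,000 = $45,802,500.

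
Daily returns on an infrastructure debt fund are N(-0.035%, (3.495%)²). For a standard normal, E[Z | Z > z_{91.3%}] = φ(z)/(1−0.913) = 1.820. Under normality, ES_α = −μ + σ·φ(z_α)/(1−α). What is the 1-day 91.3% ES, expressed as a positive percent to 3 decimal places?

6.396%

ES = −(-0.035%) + 3.495% × 1.820 = 6.396%.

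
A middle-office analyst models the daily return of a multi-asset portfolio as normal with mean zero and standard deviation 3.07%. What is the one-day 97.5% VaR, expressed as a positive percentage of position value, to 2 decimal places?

At 97.5% one-sided, z = 1.960.
VaR = z·σ = 1.960 × 3.07% = 6.017%.

6.02%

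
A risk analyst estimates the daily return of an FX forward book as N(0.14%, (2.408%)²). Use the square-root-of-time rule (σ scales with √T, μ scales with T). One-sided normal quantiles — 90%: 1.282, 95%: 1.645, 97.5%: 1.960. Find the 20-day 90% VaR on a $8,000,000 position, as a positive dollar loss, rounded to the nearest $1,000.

σ_{20d} = 2.408% × √20 = 10.769%; μ_{20d} = 20 × 0.14% = 2.800%.
VaR = −(2.800%) + 1.282 × 10.769% = 11.006%.
On $8,000,000: 0.11006 × $8,000,000 = $880,480.

$880,000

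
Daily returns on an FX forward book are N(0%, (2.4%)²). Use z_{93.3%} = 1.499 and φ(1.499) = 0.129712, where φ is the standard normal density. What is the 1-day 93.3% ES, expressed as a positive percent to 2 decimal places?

Tail multiplier: φ(z)/(1−α) = 0.129712 / 0.067 = 1.936.
ES = 2.4% × 1.936 = 4.646%.

4.65%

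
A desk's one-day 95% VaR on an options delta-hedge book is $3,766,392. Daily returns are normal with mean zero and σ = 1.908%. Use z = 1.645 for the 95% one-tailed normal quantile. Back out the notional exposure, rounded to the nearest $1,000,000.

$120,000,000

VaR as a fraction of value: z·σ = 1.645 × 1.908% = 3.13866%.
Position = $3,766,392 / 0.0313866 = $120,000,000.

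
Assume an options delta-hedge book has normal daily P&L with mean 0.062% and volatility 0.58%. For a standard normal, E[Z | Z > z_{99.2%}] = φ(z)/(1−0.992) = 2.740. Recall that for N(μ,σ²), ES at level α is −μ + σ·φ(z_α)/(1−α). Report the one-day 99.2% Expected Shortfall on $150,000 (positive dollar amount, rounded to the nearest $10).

$2,290

ES = −(0.062%) + 0.58% × 2.740 = 1.527%.
On $150,000: 0.01527 × $150,000 = $2,290.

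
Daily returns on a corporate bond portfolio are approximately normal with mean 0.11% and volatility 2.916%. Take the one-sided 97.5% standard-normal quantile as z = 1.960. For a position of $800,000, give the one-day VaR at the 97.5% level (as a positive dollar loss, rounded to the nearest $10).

$44,840

VaR = −μ + z·σ = −(0.11%) + 1.960 × 2.916% = 5.605%.
On $800,000: 0.05605 × $800,000 = $44,840.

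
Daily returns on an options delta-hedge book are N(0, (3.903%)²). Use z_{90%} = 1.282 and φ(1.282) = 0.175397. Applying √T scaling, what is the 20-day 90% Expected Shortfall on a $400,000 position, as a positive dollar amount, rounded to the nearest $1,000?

$122,000

σ_{20d} = 3.903% × √20 = 17.455%.
ES multiplier = φ(z)/(1−α) = 0.175397/0.1 = 1.754.
ES = 17.455% × 1.754 = 30.616%; on $400,000: $122,464.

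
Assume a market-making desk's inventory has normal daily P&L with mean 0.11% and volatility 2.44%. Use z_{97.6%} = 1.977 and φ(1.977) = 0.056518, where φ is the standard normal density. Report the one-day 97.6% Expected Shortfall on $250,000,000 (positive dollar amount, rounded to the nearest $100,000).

Tail multiplier: φ(z)/(1−α) = 0.056518 / 0.024 = 2.355.
ES = −(0.11%) + 2.44% × 2.355 = 5.636%.
On $250,000,000: 0.05636 × $250,000,000 = $14,090,000.

$14,100,000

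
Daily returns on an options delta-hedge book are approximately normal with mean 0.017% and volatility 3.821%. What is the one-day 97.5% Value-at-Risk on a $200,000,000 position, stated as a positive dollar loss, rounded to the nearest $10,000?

At 97.5% one-sided, z = 1.960.
VaR = −μ + z·σ = −(0.017%) + 1.960 × 3.821% = 7.472%.
On $200,000,000: 0.07472 × $200,000,000 = $14,944,000.

$14,940,000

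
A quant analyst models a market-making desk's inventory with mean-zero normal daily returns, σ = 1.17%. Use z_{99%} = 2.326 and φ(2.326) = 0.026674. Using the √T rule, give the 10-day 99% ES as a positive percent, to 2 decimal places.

σ_{10d} = 1.17% × √10 = 3.700%.
ES multiplier = φ(z)/(1−α) = 0.026674/0.01 = 2.667.
ES = 3.700% × 2.667 = 9.868%.

9.87%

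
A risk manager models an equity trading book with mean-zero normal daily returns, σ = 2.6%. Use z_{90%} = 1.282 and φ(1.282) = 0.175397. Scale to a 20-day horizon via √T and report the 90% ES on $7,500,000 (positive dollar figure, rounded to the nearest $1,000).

$1,530,000

σ_{20d} = 2.6% × √20 = 11.628%.
ES multiplier = φ(z)/(1−α) = 0.175397/0.1 = 1.754.
ES = 11.628% × 1.754 = 20.396%; on $7,500,000: $1,529,700.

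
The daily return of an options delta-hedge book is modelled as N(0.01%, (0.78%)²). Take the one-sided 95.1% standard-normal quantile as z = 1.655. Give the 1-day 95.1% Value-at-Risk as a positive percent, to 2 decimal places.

1.28%

VaR = −μ + z·σ = −(0.01%) + 1.655 × 0.78% = 1.281%.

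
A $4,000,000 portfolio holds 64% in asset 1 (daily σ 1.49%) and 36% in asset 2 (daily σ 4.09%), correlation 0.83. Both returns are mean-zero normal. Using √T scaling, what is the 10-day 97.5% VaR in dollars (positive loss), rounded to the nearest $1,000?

σ_p = √(0.64²·1.49² + 0.36²·4.09² + 2·0.83·0.64·0.36·1.49·4.09) = 2.326%.
σ_{10d} = 2.326% × √10 = 7.355%.
z(97.5%) = 1.960.
VaR = 1.960 × 7.355% = 14.416%; on $4,000,000 that is $576,640.

$577,000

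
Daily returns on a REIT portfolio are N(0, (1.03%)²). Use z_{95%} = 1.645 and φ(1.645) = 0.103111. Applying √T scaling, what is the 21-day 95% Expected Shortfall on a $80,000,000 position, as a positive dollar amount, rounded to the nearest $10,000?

σ_{21d} = 1.03% × √21 = 4.720%.
ES multiplier = φ(z)/(1−α) = 0.103111/0.05 = 2.062.
ES = 4.720% × 2.062 = 9.733%; on $80,000,000: $7,786,400.

$7,790,000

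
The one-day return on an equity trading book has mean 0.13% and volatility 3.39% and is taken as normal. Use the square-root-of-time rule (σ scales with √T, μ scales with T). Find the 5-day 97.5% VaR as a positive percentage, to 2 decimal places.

At 97.5%, z = 1.960.
σ_{5d} = 3.39% × √5 = 7.580%; μ_{5d} = 5 × 0.13% = 0.650%.
VaR = −(0.650%) + 1.960 × 7.580% = 14.207%.

14.21%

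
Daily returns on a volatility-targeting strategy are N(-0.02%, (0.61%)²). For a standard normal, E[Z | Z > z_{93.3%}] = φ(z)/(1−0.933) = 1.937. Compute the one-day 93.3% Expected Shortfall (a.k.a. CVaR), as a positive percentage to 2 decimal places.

1.20%

ES = −(-0.02%) + 0.61% × 1.937 = 1.202%.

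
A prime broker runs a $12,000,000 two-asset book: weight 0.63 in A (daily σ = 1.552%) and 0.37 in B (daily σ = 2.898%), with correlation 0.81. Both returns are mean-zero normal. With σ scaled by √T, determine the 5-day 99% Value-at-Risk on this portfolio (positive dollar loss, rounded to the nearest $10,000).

$1,220,000

σ_p = √(0.63²·1.552² + 0.37²·2.898² + 2·0.81·0.63·0.37·1.552·2.898) = 1.950%.
σ_{5d} = 1.950% × √5 = 4.360%.
z(99%) = 2.326.
VaR = 2.326 × 4.360% = 10.141%; on $12,000,000 that is $1,216,920.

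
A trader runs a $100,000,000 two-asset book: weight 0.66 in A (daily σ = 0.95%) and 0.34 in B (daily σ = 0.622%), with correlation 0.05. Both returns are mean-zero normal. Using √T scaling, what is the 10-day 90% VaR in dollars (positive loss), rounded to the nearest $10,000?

$2,720,000

σ_p = √(0.66²·0.95² + 0.34²·0.622² + 2·0.05·0.66·0.34·0.95·0.622) = 0.672%.
σ_{10d} = 0.672% × √10 = 2.125%.
z(90%) = 1.282.
VaR = 1.282 × 2.125% = 2.724%; on $100,000,000 that is $2,724,000.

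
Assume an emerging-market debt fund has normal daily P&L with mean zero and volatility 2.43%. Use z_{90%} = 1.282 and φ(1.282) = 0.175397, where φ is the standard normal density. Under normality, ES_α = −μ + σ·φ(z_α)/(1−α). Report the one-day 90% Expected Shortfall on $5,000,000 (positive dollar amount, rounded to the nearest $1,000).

Tail multiplier: φ(z)/(1−α) = 0.175397 / 0.1 = 1.754.
ES = 2.43% × 1.754 = 4.262%.
On $5,000,000: 0.04262 × $5,000,000 = $213,100.

$213,000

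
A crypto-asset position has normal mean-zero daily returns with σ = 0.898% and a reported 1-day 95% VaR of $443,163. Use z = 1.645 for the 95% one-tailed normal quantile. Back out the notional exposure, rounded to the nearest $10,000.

VaR as a fraction of value: z·σ = 1.645 × 0.898% = 1.47721%.
Position = $443,163 / 0.0147721 = $30,000,000.

$30,000,000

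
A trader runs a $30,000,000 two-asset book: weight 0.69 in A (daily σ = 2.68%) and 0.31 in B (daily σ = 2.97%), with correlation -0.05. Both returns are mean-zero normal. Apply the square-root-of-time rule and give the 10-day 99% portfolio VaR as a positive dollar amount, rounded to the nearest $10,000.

$4,470,000

σ_p = √(0.69²·2.68² + 0.31²·2.97² + 2·-0.05·0.69·0.31·2.68·2.97) = 2.024%.
σ_{10d} = 2.024% × √10 = 6.400%.
z(99%) = 2.326.
VaR = 2.326 × 6.400% = 14.886%; on $30,000,000 that is $4,465,800.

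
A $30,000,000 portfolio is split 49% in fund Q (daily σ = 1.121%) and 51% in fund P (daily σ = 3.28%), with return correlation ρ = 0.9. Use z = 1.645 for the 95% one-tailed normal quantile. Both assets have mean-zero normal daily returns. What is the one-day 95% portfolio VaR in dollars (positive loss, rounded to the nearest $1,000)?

σ_p² = 0.49²·1.121² + 0.51²·3.28² + 2·0.9·0.49·0.51·1.121·3.28 = 4.7539 (%²).
σ_p = √4.7539 = 2.180%.
VaR = 1.645 × 2.180% = 3.586%; on $30,000,000 that is $1,075,800.

$1,076,000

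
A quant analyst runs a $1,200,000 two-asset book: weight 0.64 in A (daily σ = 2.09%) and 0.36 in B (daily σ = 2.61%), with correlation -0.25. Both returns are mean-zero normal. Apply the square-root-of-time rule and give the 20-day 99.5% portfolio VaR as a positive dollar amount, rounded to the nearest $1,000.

$198,000

σ_p = √(0.64²·2.09² + 0.36²·2.61² + 2·-0.25·0.64·0.36·2.09·2.61) = 1.430%.
σ_{20d} = 1.430% × √20 = 6.395%.
z(99.5%) = 2.576.
VaR = 2.576 × 6.395% = 16.474%; on $1,200,000 that is $197,688.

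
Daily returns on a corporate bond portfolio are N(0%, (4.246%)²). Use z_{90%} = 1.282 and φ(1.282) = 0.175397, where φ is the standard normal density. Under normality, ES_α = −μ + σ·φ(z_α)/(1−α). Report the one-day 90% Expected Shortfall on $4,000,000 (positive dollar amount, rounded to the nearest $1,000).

Tail multiplier: φ(z)/(1−α) = 0.175397 / 0.1 = 1.754.
ES = 4.246% × 1.754 = 7.447%.
On $4,000,000: 0.07447 × $4,000,000 = $297,880.

$298,000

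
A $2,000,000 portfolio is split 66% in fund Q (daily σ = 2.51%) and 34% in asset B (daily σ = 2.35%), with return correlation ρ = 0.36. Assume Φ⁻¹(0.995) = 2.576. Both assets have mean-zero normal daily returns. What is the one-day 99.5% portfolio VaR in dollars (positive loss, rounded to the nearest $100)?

σ_p² = 0.66²·2.51² + 0.34²·2.35² + 2·0.36·0.66·0.34·2.51·2.35 = 4.3357 (%²).
σ_p = √4.3357 = 2.082%.
VaR = 2.576 × 2.082% = 5.363%; on $2,000,000 that is $107,260.

$107,300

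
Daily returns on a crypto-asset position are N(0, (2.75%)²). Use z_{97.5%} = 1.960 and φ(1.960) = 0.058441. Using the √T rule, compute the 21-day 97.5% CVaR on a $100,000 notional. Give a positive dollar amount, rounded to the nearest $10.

$29,460

σ_{21d} = 2.75% × √21 = 12.602%.
ES multiplier = φ(z)/(1−α) = 0.058441/0.025 = 2.338.
ES = 12.602% × 2.338 = 29.463%; on $100,000: $29,463.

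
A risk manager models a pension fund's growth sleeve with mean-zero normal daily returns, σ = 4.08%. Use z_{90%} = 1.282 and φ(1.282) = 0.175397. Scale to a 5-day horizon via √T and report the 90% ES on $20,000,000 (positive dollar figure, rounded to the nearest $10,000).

σ_{5d} = 4.08% × √5 = 9.123%.
ES multiplier = φ(z)/(1−α) = 0.175397/0.1 = 1.754.
ES = 9.123% × 1.754 = 16.002%; on $20,000,000: $3,200,400.

$3,200,000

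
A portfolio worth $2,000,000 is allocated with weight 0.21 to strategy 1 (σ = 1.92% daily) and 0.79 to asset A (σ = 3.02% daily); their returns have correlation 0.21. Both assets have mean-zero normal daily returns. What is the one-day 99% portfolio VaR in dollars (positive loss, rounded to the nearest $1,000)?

σ_p² = 0.21²·1.92² + 0.79²·3.02² + 2·0.21·0.21·0.79·1.92·3.02 = 6.2586 (%²).
σ_p = √6.2586 = 2.502%.
At 99%, z = 2.326.
VaR = 2.326 × 2.502% = 5.820%; on $2,000,000 that is $116,400.

$116,000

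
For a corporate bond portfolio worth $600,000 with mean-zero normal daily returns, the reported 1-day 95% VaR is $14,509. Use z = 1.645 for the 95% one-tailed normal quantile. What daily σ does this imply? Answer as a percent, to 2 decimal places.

VaR as a fraction: $14,509 / $600,000 = 2.418%.
σ = VaR / z = 2.418% / 1.645 = 1.470%.

1.47%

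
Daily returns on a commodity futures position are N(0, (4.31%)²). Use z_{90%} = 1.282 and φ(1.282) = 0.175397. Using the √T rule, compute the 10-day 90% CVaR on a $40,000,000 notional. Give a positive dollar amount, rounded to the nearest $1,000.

$9,562,000

σ_{10d} = 4.31% × √10 = 13.629%.
ES multiplier = φ(z)/(1−α) = 0.175397/0.1 = 1.754.
ES = 13.629% × 1.754 = 23.905%; on $40,000,000: $9,562,000.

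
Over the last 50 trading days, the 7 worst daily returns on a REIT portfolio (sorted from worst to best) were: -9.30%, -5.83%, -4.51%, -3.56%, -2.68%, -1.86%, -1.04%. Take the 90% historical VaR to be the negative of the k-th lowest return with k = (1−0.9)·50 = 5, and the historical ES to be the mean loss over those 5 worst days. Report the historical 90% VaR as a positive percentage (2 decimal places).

k = 5; the 5th lowest return is -2.68%, so VaR = 2.68%.

2.68%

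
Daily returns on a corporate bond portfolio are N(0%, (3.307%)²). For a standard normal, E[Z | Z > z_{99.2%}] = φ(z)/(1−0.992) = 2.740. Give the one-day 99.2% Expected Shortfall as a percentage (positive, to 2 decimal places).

ES = 3.307% × 2.740 = 9.061%.

9.06%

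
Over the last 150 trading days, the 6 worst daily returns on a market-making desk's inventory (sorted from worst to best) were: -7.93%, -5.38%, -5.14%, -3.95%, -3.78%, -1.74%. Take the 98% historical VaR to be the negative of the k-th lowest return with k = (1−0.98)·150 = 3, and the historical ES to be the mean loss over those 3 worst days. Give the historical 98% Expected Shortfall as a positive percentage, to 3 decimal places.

The 3 worst returns sum to -18.45%.
ES = −(-18.45%) / 3 = 6.15% ≈ 6.150%.

6.150%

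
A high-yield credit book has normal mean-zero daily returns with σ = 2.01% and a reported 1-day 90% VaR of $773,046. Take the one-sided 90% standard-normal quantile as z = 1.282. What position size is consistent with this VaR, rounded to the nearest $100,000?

$30,000,000

VaR as a fraction of value: z·σ = 1.282 × 2.01% = 2.57682%.
Position = $773,046 / 0.0257682 = $30,000,000.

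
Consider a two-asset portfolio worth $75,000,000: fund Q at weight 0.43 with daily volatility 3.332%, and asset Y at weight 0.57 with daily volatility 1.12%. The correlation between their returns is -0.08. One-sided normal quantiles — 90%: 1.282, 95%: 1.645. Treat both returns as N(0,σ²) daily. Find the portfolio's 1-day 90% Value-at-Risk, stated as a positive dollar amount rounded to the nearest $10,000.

$1,460,000

σ_p² = 0.43²·3.332² + 0.57²·1.12² + 2·-0.08·0.43·0.57·3.332·1.12 = 2.3140 (%²).
σ_p = √2.3140 = 1.521%.
VaR = 1.282 × 1.521% = 1.950%; on $75,000,000 that is $1,462,500.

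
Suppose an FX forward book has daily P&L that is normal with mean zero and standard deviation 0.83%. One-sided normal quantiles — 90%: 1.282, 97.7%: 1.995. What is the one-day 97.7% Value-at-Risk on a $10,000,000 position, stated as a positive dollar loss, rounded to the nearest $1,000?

VaR = z·σ = 1.995 × 0.83% = 1.656%.
On $10,000,000: 0.01656 × $10,000,000 = $165,600.

$166,000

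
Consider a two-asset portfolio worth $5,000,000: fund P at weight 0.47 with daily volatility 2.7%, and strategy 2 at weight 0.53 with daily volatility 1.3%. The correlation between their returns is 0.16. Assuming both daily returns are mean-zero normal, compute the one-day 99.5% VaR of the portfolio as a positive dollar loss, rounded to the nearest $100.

σ_p² = 0.47²·2.7² + 0.53²·1.3² + 2·0.16·0.47·0.53·2.7·1.3 = 2.3649 (%²).
σ_p = √2.3649 = 1.538%.
At 99.5%, z = 2.576.
VaR = 2.576 × 1.538% = 3.962%; on $5,000,000 that is $198,100.

$198,100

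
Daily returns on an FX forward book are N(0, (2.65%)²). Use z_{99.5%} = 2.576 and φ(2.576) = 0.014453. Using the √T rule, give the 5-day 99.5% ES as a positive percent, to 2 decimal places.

σ_{5d} = 2.65% × √5 = 5.926%.
ES multiplier = φ(z)/(1−α) = 0.014453/0.005 = 2.891.
ES = 5.926% × 2.891 = 17.132%.

17.13%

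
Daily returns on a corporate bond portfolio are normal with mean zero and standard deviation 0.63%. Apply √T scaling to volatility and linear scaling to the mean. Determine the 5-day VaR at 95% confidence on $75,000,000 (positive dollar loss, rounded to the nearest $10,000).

At 95%, z = 1.645.
σ_{5d} = 0.63% × √5 = 1.409%.
VaR = 1.645 × 1.409% = 2.318%.
On $75,000,000: 0.02318 × $75,000,000 = $1,738,500.

$1,740,000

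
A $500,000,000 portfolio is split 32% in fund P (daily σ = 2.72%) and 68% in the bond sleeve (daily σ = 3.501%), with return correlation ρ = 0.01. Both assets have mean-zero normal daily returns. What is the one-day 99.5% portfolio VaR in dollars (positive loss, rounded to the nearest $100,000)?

$32,800,000

σ_p² = 0.32²·2.72² + 0.68²·3.501² + 2·0.01·0.32·0.68·2.72·3.501 = 6.4667 (%²).
σ_p = √6.4667 = 2.543%.
At 99.5%, z = 2.576.
VaR = 2.576 × 2.543% = 6.551%; on $500,000,000 that is $32,755,000.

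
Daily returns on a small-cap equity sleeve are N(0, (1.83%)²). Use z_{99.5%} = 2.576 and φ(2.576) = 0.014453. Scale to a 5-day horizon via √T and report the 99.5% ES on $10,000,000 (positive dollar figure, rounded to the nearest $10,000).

σ_{5d} = 1.83% × √5 = 4.092%.
ES multiplier = φ(z)/(1−α) = 0.014453/0.005 = 2.891.
ES = 4.092% × 2.891 = 11.830%; on $10,000,000: $1,183,000.

$1,180,000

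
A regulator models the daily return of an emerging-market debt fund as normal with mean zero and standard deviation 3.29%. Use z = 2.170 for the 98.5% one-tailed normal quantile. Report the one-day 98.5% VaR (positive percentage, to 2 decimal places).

7.14%

VaR = z·σ = 2.170 × 3.29% = 7.139%.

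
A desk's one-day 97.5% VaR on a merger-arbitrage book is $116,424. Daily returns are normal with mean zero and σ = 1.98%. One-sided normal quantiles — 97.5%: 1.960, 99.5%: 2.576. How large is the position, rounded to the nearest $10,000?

VaR as a fraction of value: z·σ = 1.960 × 1.98% = 3.8808%.
Position = $116,424 / 0.038808 = $3,000,000.

$3,000,000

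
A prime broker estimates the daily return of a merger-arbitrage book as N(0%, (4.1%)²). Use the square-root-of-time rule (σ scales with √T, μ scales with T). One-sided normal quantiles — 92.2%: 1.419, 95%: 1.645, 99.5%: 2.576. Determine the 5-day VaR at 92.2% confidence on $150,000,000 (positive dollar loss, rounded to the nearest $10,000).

$19,510,000

σ_{5d} = 4.1% × √5 = 9.168%.
VaR = 1.419 × 9.168% = 13.009%.
On $150,000,000: 0.13009 × $150,000,000 = $19,513,500.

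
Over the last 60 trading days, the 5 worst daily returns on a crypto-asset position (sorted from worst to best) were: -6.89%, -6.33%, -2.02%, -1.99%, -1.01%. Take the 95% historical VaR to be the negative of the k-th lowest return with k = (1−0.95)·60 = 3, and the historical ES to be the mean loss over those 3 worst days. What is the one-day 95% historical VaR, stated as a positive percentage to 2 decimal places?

2.02%

k = 3; the 3rd lowest return is -2.02%, so VaR = 2.02%.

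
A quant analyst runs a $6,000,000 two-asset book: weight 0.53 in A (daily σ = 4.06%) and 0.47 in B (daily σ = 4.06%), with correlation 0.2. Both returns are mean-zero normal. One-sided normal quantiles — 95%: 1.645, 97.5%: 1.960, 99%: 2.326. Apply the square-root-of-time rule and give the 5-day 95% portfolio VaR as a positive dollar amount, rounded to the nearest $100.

$694,900

σ_p = √(0.53²·4.06² + 0.47²·4.06² + 2·0.2·0.53·0.47·4.06·4.06) = 3.149%.
σ_{5d} = 3.149% × √5 = 7.041%.
VaR = 1.645 × 7.041% = 11.582%; on $6,000,000 that is $694,920.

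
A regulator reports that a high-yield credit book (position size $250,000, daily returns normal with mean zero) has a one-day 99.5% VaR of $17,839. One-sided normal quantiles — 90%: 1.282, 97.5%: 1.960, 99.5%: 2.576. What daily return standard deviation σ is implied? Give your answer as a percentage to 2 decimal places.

2.77%

VaR as a fraction: $17,839 / $250,000 = 7.136%.
σ = VaR / z = 7.136% / 2.576 = 2.770%.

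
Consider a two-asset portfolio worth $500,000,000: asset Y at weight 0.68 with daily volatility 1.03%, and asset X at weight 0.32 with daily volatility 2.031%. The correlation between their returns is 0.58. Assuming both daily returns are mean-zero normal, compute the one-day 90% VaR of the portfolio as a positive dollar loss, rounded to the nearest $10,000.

σ_p² = 0.68²·1.03² + 0.32²·2.031² + 2·0.58·0.68·0.32·1.03·2.031 = 1.4410 (%²).
σ_p = √1.4410 = 1.200%.
At 90%, z = 1.282.
VaR = 1.282 × 1.200% = 1.538%; on $500,000,000 that is $7,690,000.

$7,690,000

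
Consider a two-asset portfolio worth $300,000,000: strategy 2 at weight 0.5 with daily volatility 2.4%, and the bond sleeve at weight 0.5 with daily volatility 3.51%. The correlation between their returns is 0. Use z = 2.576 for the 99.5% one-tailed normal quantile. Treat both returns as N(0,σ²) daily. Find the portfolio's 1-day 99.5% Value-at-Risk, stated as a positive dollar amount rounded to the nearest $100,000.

σ_p² = 0.5²·2.4² + 0.5²·3.51² + 2·0·0.5·0.5·2.4·3.51 = 4.5200 (%²).
σ_p = √4.5200 = 2.126%.
VaR = 2.576 × 2.126% = 5.477%; on $300,000,000 that is $16,431,000.

$16,400,000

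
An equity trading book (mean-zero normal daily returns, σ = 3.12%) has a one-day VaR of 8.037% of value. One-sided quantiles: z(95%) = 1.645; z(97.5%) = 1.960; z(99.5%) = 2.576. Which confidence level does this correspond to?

Implied z = VaR/σ = 8.037 / 3.12 = 2.576.
This matches z(99.5%) = 2.576.

99.5%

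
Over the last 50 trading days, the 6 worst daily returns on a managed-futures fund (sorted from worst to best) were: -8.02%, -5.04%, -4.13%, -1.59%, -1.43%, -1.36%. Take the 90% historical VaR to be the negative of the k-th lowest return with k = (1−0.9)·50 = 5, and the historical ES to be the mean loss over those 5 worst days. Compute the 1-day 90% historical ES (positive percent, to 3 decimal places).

4.042%

The 5 worst returns sum to -20.21%.
ES = −(-20.21%) / 5 = 4.042%.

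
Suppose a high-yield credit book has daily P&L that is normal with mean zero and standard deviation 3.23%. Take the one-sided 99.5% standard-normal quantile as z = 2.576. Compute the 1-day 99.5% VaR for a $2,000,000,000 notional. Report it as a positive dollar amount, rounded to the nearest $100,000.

VaR = z·σ = 2.576 × 3.23% = 8.320%.
On $2,000,000,000: 0.08320 × $2,000,000,000 = $166,400,000.

$166,400,000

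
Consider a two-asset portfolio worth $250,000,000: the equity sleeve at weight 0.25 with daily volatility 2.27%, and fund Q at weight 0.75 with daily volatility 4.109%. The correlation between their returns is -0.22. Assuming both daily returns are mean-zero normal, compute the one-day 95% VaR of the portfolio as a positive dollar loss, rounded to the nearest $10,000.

$12,370,000

σ_p² = 0.25²·2.27² + 0.75²·4.109² + 2·-0.22·0.25·0.75·2.27·4.109 = 9.0497 (%²).
σ_p = √9.0497 = 3.008%.
At 95%, z = 1.645.
VaR = 1.645 × 3.008% = 4.948%; on $250,000,000 that is $12,370,000.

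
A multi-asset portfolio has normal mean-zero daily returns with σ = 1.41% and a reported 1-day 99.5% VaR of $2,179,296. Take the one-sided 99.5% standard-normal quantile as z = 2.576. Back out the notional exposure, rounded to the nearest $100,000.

VaR as a fraction of value: z·σ = 2.576 × 1.41% = 3.63216%.
Position = $2,179,296 / 0.0363216 = $60,000,000.

$60,000,000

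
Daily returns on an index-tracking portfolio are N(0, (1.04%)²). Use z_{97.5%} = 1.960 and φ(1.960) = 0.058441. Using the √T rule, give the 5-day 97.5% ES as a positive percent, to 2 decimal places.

5.44%

σ_{5d} = 1.04% × √5 = 2.326%.
ES multiplier = φ(z)/(1−α) = 0.058441/0.025 = 2.338.
ES = 2.326% × 2.338 = 5.438%.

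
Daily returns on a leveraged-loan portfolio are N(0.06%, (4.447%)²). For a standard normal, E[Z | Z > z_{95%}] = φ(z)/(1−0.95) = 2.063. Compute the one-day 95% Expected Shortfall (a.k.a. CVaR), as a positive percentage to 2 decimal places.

ES = −(0.06%) + 4.447% × 2.063 = 9.114%.

9.11%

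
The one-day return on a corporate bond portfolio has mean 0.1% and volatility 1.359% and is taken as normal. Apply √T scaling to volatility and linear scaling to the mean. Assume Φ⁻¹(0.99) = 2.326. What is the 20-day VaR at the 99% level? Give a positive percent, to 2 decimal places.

12.14%

σ_{20d} = 1.359% × √20 = 6.078%; μ_{20d} = 20 × 0.1% = 2.000%.
VaR = −(2.000%) + 2.326 × 6.078% = 12.137%.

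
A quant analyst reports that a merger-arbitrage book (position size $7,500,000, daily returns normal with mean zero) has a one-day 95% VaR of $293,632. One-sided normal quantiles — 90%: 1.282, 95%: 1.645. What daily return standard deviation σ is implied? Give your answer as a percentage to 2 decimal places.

VaR as a fraction: $293,632 / $7,500,000 = 3.915%.
σ = VaR / z = 3.915% / 1.645 = 2.380%.

2.38%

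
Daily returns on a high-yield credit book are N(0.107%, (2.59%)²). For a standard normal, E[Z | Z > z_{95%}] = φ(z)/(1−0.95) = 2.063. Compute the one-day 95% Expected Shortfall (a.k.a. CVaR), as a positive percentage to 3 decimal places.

ES = −(0.107%) + 2.59% × 2.063 = 5.236%.

5.236%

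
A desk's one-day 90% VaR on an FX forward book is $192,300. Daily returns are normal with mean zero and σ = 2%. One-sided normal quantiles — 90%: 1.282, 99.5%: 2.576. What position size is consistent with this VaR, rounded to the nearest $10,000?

$7,500,000

VaR as a fraction of value: z·σ = 1.282 × 2% = 2.564%.
Position = $192,300 / 0.02564 = $7,500,000.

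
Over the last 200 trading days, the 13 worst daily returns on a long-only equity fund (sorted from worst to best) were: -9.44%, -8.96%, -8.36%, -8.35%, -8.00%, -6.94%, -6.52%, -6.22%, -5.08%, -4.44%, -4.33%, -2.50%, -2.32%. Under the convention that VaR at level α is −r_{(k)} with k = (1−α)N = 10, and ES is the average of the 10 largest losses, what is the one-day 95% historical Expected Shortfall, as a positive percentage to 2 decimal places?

7.23%

The 10 worst returns sum to -72.31%.
ES = −(-72.31%) / 10 = 7.231% ≈ 7.23%.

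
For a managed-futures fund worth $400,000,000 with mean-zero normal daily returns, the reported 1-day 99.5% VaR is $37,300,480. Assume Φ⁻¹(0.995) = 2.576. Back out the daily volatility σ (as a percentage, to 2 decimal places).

VaR as a fraction: $37,300,480 / $400,000,000 = 9.325%.
σ = VaR / z = 9.325% / 2.576 = 3.620%.

3.62%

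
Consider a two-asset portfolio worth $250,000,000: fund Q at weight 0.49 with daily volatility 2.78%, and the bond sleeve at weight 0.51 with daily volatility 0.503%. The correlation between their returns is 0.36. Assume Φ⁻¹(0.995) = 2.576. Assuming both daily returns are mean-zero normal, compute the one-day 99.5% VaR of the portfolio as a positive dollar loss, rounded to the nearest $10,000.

$9,490,000

σ_p² = 0.49²·2.78² + 0.51²·0.503² + 2·0.36·0.49·0.51·2.78·0.503 = 2.1730 (%²).
σ_p = √2.1730 = 1.474%.
VaR = 2.576 × 1.474% = 3.797%; on $250,000,000 that is $9,492,500.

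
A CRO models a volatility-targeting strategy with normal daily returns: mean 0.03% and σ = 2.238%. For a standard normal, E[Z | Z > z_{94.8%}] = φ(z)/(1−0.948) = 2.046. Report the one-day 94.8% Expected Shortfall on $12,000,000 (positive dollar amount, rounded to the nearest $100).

ES = −(0.03%) + 2.238% × 2.046 = 4.549%.
On $12,000,000: 0.04549 × $12,000,000 = $545,880.

$545,900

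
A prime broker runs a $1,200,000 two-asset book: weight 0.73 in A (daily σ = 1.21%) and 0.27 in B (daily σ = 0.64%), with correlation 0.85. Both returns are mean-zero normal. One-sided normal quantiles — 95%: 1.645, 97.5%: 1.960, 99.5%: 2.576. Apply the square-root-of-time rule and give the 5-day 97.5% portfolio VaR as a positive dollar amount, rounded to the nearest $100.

σ_p = √(0.73²·1.21² + 0.27²·0.64² + 2·0.85·0.73·0.27·1.21·0.64) = 1.034%.
σ_{5d} = 1.034% × √5 = 2.312%.
VaR = 1.960 × 2.312% = 4.532%; on $1,200,000 that is $54,384.

$54,400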